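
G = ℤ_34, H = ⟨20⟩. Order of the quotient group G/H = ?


|⟨20⟩| = n / gcd(20, 34) = 34 / 2 = 17
H is normal (ℤ_34 is abelian).
|G/H| = |G| / |H| = 34 / 17 = 2

|G/H| = 2


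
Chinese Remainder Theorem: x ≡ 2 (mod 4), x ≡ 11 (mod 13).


m₁ = 4, m₂ = 13, gcd = 1, so CRT applies. M = m₁·m₂ = 52
Let M₁ = M/m₁ = 13, M₂ = M/m₂ = 4
Find y₁ ≡ M₁⁻¹ (mod m₁): 13⁻¹ ≡ 1 (mod 4)
Find y₂ ≡ M₂⁻¹ (mod m₂): 4⁻¹ ≡ 10 (mod 13)
x = a₁·M₁·y₁ + a₂·M₂·y₂ = 2·13·1 + 11·4·10 = 466
Reduce mod 52: x ≡ 50
Check: 50 mod 4 = 2 ✓, 50 mod 13 = 11 ✓

x ≡ 50 (mod 52)


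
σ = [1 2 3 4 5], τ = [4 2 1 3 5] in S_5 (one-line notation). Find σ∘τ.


σ∘τ: apply τ first, then σ
1 →τ 4 →σ 4
2 →τ 2 →σ 2
3 →τ 1 →σ 1
4 →τ 3 →σ 3
5 →τ 5 →σ 5

σ∘τ = [4 2 1 3 5]


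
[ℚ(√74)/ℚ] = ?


√74 has minimal polynomial x² - 74 (irreducible over ℚ since 74 is squarefree)

[ℚ(√74)/ℚ] = 2


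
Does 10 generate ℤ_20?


g generates ℤ_n iff gcd(g, n) = 1
gcd(10, 20) = 10
Since gcd = 10 ≠ 1, ⟨10⟩ has order 2 < 20, so 10 is not a generator.

No, 10 does not generate ℤ_20


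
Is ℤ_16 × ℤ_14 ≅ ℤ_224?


Comparing ℤ_16 × ℤ_14 and ℤ_224:
gcd(16,14) = 2 ≠ 1. Max element order in ℤ_16×ℤ_14 is lcm(16,14) = 112 < 224, so it has no element of order 224

No, ℤ_16 × ℤ_14 ≇ ℤ_224


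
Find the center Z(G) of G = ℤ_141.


Z(G) = {g ∈ G | gx = xg for all x ∈ G}
ℤ_141 is abelian, so Z(G) = G

Z(ℤ_141) = ℤ_141


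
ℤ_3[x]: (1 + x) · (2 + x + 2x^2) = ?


Expand and collect like terms; reduce coefficients mod 3:
x^0: 1·2 = 2 ≡ 2 (mod 3)
x^1: 1·1 + 1·2 = 3 ≡ 0 (mod 3)
x^2: 1·2 + 1·1 = 3 ≡ 0 (mod 3)
x^3: 1·2 = 2 ≡ 2 (mod 3)
Result: 2 + 2x^3

f · g = 2 + 2x^3


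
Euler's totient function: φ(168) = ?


Factor n: 168 = 2^3 × 3 × 7
φ(n) = n · ∏(1 - 1/p) over distinct primes p | n
φ(168) = 168 · (1 - 1/2) · (1 - 1/3) · (1 - 1/7) = 48

φ(168) = 48


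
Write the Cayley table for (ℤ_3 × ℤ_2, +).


Elements: {(0,0), (0,1), (1,0), (1,1), (2,0), (2,1)}
Operation: componentwise addition mod (3, 2)
Entry (a, b) = ((a₁+b₁) mod 3, (a₂+b₂) mod 2)

Cayley table:
      | (0,0) | (0,1) | (1,0) | (1,1) | (2,0) | (2,1)
(0,0) | (0,0) | (0,1) | (1,0) | (1,1) | (2,0) | (2,1)
(0,1) | (0,1) | (0,0) | (1,1) | (1,0) | (2,1) | (2,0)
(1,0) | (1,0) | (1,1) | (2,0) | (2,1) | (0,0) | (0,1)
(1,1) | (1,1) | (1,0) | (2,1) | (2,0) | (0,1) | (0,0)
(2,0) | (2,0) | (2,1) | (0,0) | (0,1) | (1,0) | (1,1)
(2,1) | (2,1) | (2,0) | (0,1) | (0,0) | (1,1) | (1,0)


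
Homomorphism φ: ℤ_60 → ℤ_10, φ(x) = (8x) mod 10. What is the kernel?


Kernel = preimage of identity
ker(φ) = {x ∈ ℤ_60 : 8x ≡ 0 (mod 10)}. Since 10 | 60, φ is well-defined. The kernel is the cyclic subgroup ⟨5⟩ of ℤ_60 (order 12), i.e. {0, 5, 10, 15, 20, 25, 30, 35, 40, 45, 50, 55}

ker(φ) = {0, 5, 10, 15, 20, 25, 30, 35, 40, 45, 50, 55}


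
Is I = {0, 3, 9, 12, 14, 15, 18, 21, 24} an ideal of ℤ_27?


Check ideal conditions for I = {0, 3, 9, 12, 14, 15, 18, 21, 24} in ℤ_27:
(1) I is an additive subgroup? No
(2) For r ∈ ℤ_27 and a ∈ I: r·a ∈ I? No  [counterexample: r=2, a=3, r·a mod 27 = 6 ∉ I]

No, I is not an ideal of ℤ_27


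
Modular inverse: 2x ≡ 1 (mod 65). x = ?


Use the extended Euclidean algorithm to write 1 = 2·s + 65·t; then s mod 65 is the inverse.
Euclidean algorithm:
  2 = 0·65 + 2
  65 = 32·2 + 1
  2 = 2·1 + 0
gcd(2,65) = 1
Back-substitution gives: 2·(-32) + 65·(1) = 1
So 2⁻¹ ≡ -32 ≡ 33 (mod 65)
Check: 2 × 33 = 66 ≡ 1 (mod 65) ✓

2⁻¹ ≡ 33 (mod 65)


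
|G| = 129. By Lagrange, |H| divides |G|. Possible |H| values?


Lagrange's theorem: |H| divides |G|
|G| = 129
Divisors of 129: 1, 3, 43, 129

Possible subgroup orders: {1, 3, 43, 129}


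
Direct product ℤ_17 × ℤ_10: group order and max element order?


|ℤ_17 × ℤ_10| = 17 × 10 = 170
Max element order = lcm(17,10) = 170
Cyclic? Yes (gcd=1)

|ℤ_17×ℤ_10| = 170, max element order = 170


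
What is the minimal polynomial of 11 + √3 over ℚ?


Let α = 11 + √3. Then α - 11 = √3, so (α - 11)² = 3, giving α² - 22α + 118 = 0. Degree 2 and α ∉ ℚ, so this is the minimal polynomial.

Minimal polynomial: x² - 22x + 118


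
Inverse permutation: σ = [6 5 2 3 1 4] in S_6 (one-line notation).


To find σ⁻¹, swap domain and range:
σ(1) = 6 → σ⁻¹(6) = 1
σ(2) = 5 → σ⁻¹(5) = 2
σ(3) = 2 → σ⁻¹(2) = 3
σ(4) = 3 → σ⁻¹(3) = 4
σ(5) = 1 → σ⁻¹(1) = 5
σ(6) = 4 → σ⁻¹(4) = 6

σ⁻¹ = [5 3 4 6 2 1]


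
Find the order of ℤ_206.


ℤ_n has n elements.

|ℤ_206| = 206


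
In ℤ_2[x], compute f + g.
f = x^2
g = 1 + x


Add coefficients mod 2:
x^0: 0 + 1 = 1 (mod 2)
x^1: 0 + 1 = 1 (mod 2)
x^2: 1 + 0 = 1 (mod 2)
Result: 1 + x + x^2

f + g = 1 + x + x^2


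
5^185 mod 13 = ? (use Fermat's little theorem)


Fermat's little theorem: if p is prime and gcd(a,p)=1, then a^(p-1) ≡ 1 (mod p)
p = 13 is prime, gcd(5,13) = 1
Reduce exponent: 185 mod 12 = 5
So 5^185 ≡ 5^5 (mod 13)
5^5 mod 13 = 5

5^185 ≡ 5 (mod 13)


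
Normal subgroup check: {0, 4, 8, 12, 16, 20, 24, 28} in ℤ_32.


H = {0, 4, 8, 12, 16, 20, 24, 28} in ℤ_32
ℤ_32 is abelian; every subgroup of an abelian group is normal

Yes, normal subgroup


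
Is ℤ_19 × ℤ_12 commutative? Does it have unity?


Direct product ring; commutative with unity (1,1); but (1,0)·(0,1) = (0,0) gives zero divisors, so not an integral domain
Commutative: Yes
Integral domain: No
Has unity: Yes

ℤ_19 × ℤ_12: Commutative=Yes, Unity=Yes


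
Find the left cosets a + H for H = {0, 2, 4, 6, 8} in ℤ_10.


H = {0, 2, 4, 6, 8}, |H| = 5
Number of cosets = |G|/|H| = 10/5 = 2
0 + H = {0, 2, 4, 6, 8}
1 + H = {1, 3, 5, 7, 9}

Cosets: 0+H={0,2,4,6,8}; 1+H={1,3,5,7,9}


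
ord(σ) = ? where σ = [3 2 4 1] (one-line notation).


Cycle decomposition: (1 3 4)
Cycle lengths: 3
Order = lcm(3) = 3

ord(σ) = 3


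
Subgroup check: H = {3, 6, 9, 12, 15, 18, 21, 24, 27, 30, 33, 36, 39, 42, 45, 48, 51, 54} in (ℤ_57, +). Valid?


Subgroup test for H = {3, 6, 9, 12, 15, 18, 21, 24, 27, 30, 33, 36, 39, 42, 45, 48, 51, 54} in (ℤ_57, +):
(1) 0 ∈ H? No
(2) Closure: for all a,b ∈ H, (a+b) mod 57 ∈ H? No  [counterexample: 3 + 54 = 0 ∉ H]
(3) Inverses: for all a ∈ H, -a mod 57 ∈ H? Yes

No, H is not a subgroup of ℤ_57


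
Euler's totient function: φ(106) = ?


Factor n: 106 = 2 × 53
φ(n) = n · ∏(1 - 1/p) over distinct primes p | n
φ(106) = 106 · (1 - 1/2) · (1 - 1/53) = 52

φ(106) = 52


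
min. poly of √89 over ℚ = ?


√89 satisfies x² - 89 = 0, irreducible over ℚ since 89 is squarefree

Minimal polynomial: x² - 89


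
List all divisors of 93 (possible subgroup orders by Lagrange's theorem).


Lagrange's theorem: |H| divides |G|
|G| = 93
Divisors of 93: 1, 3, 31, 93

Possible subgroup orders: {1, 3, 31, 93}


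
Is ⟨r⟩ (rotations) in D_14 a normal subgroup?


H = ⟨r⟩ (rotations) in D_14
The rotation subgroup ⟨r⟩ has index 2 in D_14, so it is normal

Yes, normal subgroup


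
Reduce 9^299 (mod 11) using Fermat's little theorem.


Fermat's little theorem: if p is prime and gcd(a,p)=1, then a^(p-1) ≡ 1 (mod p)
p = 11 is prime, gcd(9,11) = 1
Reduce exponent: 299 mod 10 = 9
So 9^299 ≡ 9^9 (mod 11)
9^9 mod 11 = 5

9^299 ≡ 5 (mod 11)


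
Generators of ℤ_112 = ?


g generates ℤ_n iff gcd(g,n) = 1
Prime factors of 112: 2, 7
Generators are g ∈ {1,...,111} not divisible by any of these primes.
Generators: {1, 3, 5, 9, 11, 13, 15, 17, 19, 23, 25, 27, 29, 31, 33, 37, 39, 41, 43, 45, 47, 51, 53, 55, 57, 59, 61, 65, 67, 69, 71, 73, 75, 79, 81, 83, 85, 87, 89, 93, 95, 97, 99, 101, 103, 107, 109, 111}
Number of generators = φ(112) = 48

Generators of ℤ_112 = {1, 3, 5, 9, 11, 13, 15, 17, 19, 23, 25, 27, 29, 31, 33, 37, 39, 41, 43, 45, 47, 51, 53, 55, 57, 59, 61, 65, 67, 69, 71, 73, 75, 79, 81, 83, 85, 87, 89, 93, 95, 97, 99, 101, 103, 107, 109, 111}


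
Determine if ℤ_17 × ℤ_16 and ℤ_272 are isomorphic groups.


Comparing ℤ_17 × ℤ_16 and ℤ_272:
gcd(17,16) = 1, so ℤ_17 × ℤ_16 ≅ ℤ_272 (CRT)

Yes, ℤ_17 × ℤ_16 ≅ ℤ_272


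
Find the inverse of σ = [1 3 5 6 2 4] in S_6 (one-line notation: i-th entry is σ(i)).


To find σ⁻¹, swap domain and range:
σ(1) = 1 → σ⁻¹(1) = 1
σ(2) = 3 → σ⁻¹(3) = 2
σ(3) = 5 → σ⁻¹(5) = 3
σ(4) = 6 → σ⁻¹(6) = 4
σ(5) = 2 → σ⁻¹(2) = 5
σ(6) = 4 → σ⁻¹(4) = 6

σ⁻¹ = [1 5 2 6 3 4]


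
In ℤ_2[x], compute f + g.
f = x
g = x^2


Add coefficients mod 2:
x^0: 0 + 0 = 0 (mod 2)
x^1: 1 + 0 = 1 (mod 2)
x^2: 0 + 1 = 1 (mod 2)
Result: x + x^2

f + g = x + x^2


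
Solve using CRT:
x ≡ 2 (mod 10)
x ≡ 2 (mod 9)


m₁ = 10, m₂ = 9, gcd = 1, so CRT applies. M = m₁·m₂ = 90
Let M₁ = M/m₁ = 9, M₂ = M/m₂ = 10
Find y₁ ≡ M₁⁻¹ (mod m₁): 9⁻¹ ≡ 9 (mod 10)
Find y₂ ≡ M₂⁻¹ (mod m₂): 10⁻¹ ≡ 1 (mod 9)
x = a₁·M₁·y₁ + a₂·M₂·y₂ = 2·9·9 + 2·10·1 = 182
Reduce mod 90: x ≡ 2
Check: 2 mod 10 = 2 ✓, 2 mod 9 = 2 ✓

x ≡ 2 (mod 90)


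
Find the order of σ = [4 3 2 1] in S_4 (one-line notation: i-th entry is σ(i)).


Cycle decomposition: (1 4) (2 3)
Cycle lengths: 2, 2
Order = lcm(2, 2) = 2

ord(σ) = 2


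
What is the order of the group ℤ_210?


ℤ_n has n elements.

|ℤ_210| = 210


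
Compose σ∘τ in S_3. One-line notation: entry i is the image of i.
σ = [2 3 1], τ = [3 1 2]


σ∘τ: apply τ first, then σ
1 →τ 3 →σ 1
2 →τ 1 →σ 2
3 →τ 2 →σ 3

σ∘τ = [1 2 3]


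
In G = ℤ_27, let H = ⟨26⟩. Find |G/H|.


|⟨26⟩| = n / gcd(26, 27) = 27 / 1 = 27
H is normal (ℤ_27 is abelian).
|G/H| = |G| / |H| = 27 / 27 = 1

|G/H| = 1


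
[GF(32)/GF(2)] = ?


GF(32) = GF(2^5), so the extension degree is 5

[GF(32)/GF(2)] = 5


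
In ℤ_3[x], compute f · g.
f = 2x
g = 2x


Expand and collect like terms; reduce coefficients mod 3:
x^0: 0·0 = 0 ≡ 0 (mod 3)
x^1: 0·2 + 2·0 = 0 ≡ 0 (mod 3)
x^2: 2·2 = 4 ≡ 1 (mod 3)
Result: x^2

f · g = x^2


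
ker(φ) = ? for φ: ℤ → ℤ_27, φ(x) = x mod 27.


Kernel = preimage of identity
ker(φ) = {x ∈ ℤ : x ≡ 0 (mod 27)} = 27ℤ = {0, ±27, ±54, ...}

ker(φ) = 27ℤ


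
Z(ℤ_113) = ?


Z(G) = {g ∈ G | gx = xg for all x ∈ G}
ℤ_113 is abelian, so Z(G) = G

Z(ℤ_113) = ℤ_113


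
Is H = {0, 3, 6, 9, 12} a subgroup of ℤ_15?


Subgroup test for H = {0, 3, 6, 9, 12} in (ℤ_15, +):
(1) 0 ∈ H? Yes
(2) Closure: for all a,b ∈ H, (a+b) mod 15 ∈ H? Yes
(3) Inverses: for all a ∈ H, -a mod 15 ∈ H? Yes

Yes, H is a subgroup of ℤ_15


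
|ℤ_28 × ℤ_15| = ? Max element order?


|ℤ_28 × ℤ_15| = 28 × 15 = 420
Max element order = lcm(28,15) = 420
Cyclic? Yes (gcd=1)

|ℤ_28×ℤ_15| = 420, max element order = 420


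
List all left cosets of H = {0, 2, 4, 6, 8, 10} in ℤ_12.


H = {0, 2, 4, 6, 8, 10}, |H| = 6
Number of cosets = |G|/|H| = 12/6 = 2
0 + H = {0, 2, 4, 6, 8, 10}
1 + H = {1, 3, 5, 7, 9, 11}

Cosets: 0+H={0,2,4,6,8,10}; 1+H={1,3,5,7,9,11}


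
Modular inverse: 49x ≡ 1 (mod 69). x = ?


Use the extended Euclidean algorithm to write 1 = 49·s + 69·t; then s mod 69 is the inverse.
Euclidean algorithm:
  49 = 0·69 + 49
  69 = 1·49 + 20
  49 = 2·20 + 9
  20 = 2·9 + 2
  9 = 4·2 + 1
  2 = 2·1 + 0
gcd(49,69) = 1
Back-substitution gives: 49·(31) + 69·(-22) = 1
So 49⁻¹ ≡ 31 ≡ 31 (mod 69)
Check: 49 × 31 = 1519 ≡ 1 (mod 69) ✓

49⁻¹ ≡ 31 (mod 69)


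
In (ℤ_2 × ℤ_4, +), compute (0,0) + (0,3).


Operation: componentwise addition mod (2, 4)
(0,0) + (0,3) = ((a₁+b₁) mod 2, (a₂+b₂) mod 4) with a = (0,0), b = (0,3)

(0,0) + (0,3) = (0,3)


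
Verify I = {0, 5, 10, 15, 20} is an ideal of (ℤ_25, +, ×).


Check ideal conditions for I = {0, 5, 10, 15, 20} in ℤ_25:
(1) I is an additive subgroup? Yes
(2) For r ∈ ℤ_25 and a ∈ I: r·a ∈ I? Yes

Yes, I is an ideal of ℤ_25


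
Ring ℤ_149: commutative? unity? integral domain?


ℤ_149 is a commutative ring with unity 1; 149 is prime, so ℤ_149 is a field (hence an integral domain)
Commutative: Yes
Integral domain: Yes
Has unity: Yes

ℤ_149: Commutative=Yes, Unity=Yes


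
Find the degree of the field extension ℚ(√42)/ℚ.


√42 has minimal polynomial x² - 42 (irreducible over ℚ since 42 is squarefree)

[ℚ(√42)/ℚ] = 2


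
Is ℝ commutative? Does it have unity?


ℝ is a field: commutative, has unity, every nonzero element is a unit (hence an integral domain)
Commutative: Yes
Integral domain: Yes
Has unity: Yes

ℝ: Commutative=Yes, Unity=Yes


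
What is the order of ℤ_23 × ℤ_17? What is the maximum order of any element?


|ℤ_23 × ℤ_17| = 23 × 17 = 391
Max element order = lcm(23,17) = 391
Cyclic? Yes (gcd=1)

|ℤ_23×ℤ_17| = 391, max element order = 391


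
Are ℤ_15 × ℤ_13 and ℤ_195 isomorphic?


Comparing ℤ_15 × ℤ_13 and ℤ_195:
gcd(15,13) = 1, so ℤ_15 × ℤ_13 ≅ ℤ_195 (CRT)

Yes, ℤ_15 × ℤ_13 ≅ ℤ_195


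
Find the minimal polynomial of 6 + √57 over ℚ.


Let α = 6 + √57. Then α - 6 = √57, so (α - 6)² = 57, giving α² - 12α - 21 = 0. Degree 2 and α ∉ ℚ, so this is the minimal polynomial.

Minimal polynomial: x² - 12x - 21


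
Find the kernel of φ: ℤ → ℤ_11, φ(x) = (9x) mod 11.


Kernel = preimage of identity
ker(φ) = {x ∈ ℤ : 9x ≡ 0 (mod 11)}. gcd(9,11) = 1, so 9x ≡ 0 (mod 11) ⟺ x ≡ 0 (mod 11/1 = 11). Hence ker(φ) = 11ℤ

ker(φ) = 11ℤ


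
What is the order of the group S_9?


|S_n| = n! (number of permutations of n symbols)
|S_9| = 9! = 362880

|S_9| = 362880


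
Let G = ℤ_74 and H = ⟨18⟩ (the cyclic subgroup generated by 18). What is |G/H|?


|⟨18⟩| = n / gcd(18, 74) = 74 / 2 = 37
H is normal (ℤ_74 is abelian).
|G/H| = |G| / |H| = 74 / 37 = 2

|G/H| = 2


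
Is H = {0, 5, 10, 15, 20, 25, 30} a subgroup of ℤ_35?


Subgroup test for H = {0, 5, 10, 15, 20, 25, 30} in (ℤ_35, +):
(1) 0 ∈ H? Yes
(2) Closure: for all a,b ∈ H, (a+b) mod 35 ∈ H? Yes
(3) Inverses: for all a ∈ H, -a mod 35 ∈ H? Yes

Yes, H is a subgroup of ℤ_35


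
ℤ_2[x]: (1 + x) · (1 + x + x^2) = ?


Expand and collect like terms; reduce coefficients mod 2:
x^0: 1·1 = 1 ≡ 1 (mod 2)
x^1: 1·1 + 1·1 = 2 ≡ 0 (mod 2)
x^2: 1·1 + 1·1 = 2 ≡ 0 (mod 2)
x^3: 1·1 = 1 ≡ 1 (mod 2)
Result: 1 + x^3

f · g = 1 + x^3


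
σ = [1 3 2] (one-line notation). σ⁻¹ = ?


To find σ⁻¹, swap domain and range:
σ(1) = 1 → σ⁻¹(1) = 1
σ(2) = 3 → σ⁻¹(3) = 2
σ(3) = 2 → σ⁻¹(2) = 3

σ⁻¹ = [1 3 2]


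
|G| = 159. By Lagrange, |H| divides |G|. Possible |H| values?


Lagrange's theorem: |H| divides |G|
|G| = 159
Divisors of 159: 1, 3, 53, 159

Possible subgroup orders: {1, 3, 53, 159}


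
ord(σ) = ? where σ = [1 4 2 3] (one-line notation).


Cycle decomposition: (2 4 3)
Cycle lengths: 3
Order = lcm(3) = 3

ord(σ) = 3


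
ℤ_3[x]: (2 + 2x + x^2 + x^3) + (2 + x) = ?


Add coefficients mod 3:
x^0: 2 + 2 = 1 (mod 3)
x^1: 2 + 1 = 0 (mod 3)
x^2: 1 + 0 = 1 (mod 3)
x^3: 1 + 0 = 1 (mod 3)
Result: 1 + x^2 + x^3

f + g = 1 + x^2 + x^3


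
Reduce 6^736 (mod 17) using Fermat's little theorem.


Fermat's little theorem: if p is prime and gcd(a,p)=1, then a^(p-1) ≡ 1 (mod p)
p = 17 is prime, gcd(6,17) = 1
Reduce exponent: 736 mod 16 = 0
So 6^736 ≡ 6^0 (mod 17)
6^0 = 1

6^736 ≡ 1 (mod 17)


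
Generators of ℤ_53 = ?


g generates ℤ_n iff gcd(g,n) = 1
Prime factors of 53: 53
Generators are g ∈ {1,...,52} not divisible by any of these primes.
Generators: {1, 2, 3, 4, 5, 6, 7, 8, 9, 10, 11, 12, 13, 14, 15, 16, 17, 18, 19, 20, 21, 22, 23, 24, 25, 26, 27, 28, 29, 30, 31, 32, 33, 34, 35, 36, 37, 38, 39, 40, 41, 42, 43, 44, 45, 46, 47, 48, 49, 50, 51, 52}
Number of generators = φ(53) = 52

Generators of ℤ_53 = {1, 2, 3, 4, 5, 6, 7, 8, 9, 10, 11, 12, 13, 14, 15, 16, 17, 18, 19, 20, 21, 22, 23, 24, 25, 26, 27, 28, 29, 30, 31, 32, 33, 34, 35, 36, 37, 38, 39, 40, 41, 42, 43, 44, 45, 46, 47, 48, 49, 50, 51, 52}


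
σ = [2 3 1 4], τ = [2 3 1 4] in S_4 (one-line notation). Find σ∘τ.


σ∘τ: apply τ first, then σ
1 →τ 2 →σ 3
2 →τ 3 →σ 1
3 →τ 1 →σ 2
4 →τ 4 →σ 4

σ∘τ = [3 1 2 4]


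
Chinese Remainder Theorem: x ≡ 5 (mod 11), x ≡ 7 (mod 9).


m₁ = 11, m₂ = 9, gcd = 1, so CRT applies. M = m₁·m₂ = 99
Let M₁ = M/m₁ = 9, M₂ = M/m₂ = 11
Find y₁ ≡ M₁⁻¹ (mod m₁): 9⁻¹ ≡ 5 (mod 11)
Find y₂ ≡ M₂⁻¹ (mod m₂): 11⁻¹ ≡ 5 (mod 9)
x = a₁·M₁·y₁ + a₂·M₂·y₂ = 5·9·5 + 7·11·5 = 610
Reduce mod 99: x ≡ 16
Check: 16 mod 11 = 5 ✓, 16 mod 9 = 7 ✓

x ≡ 16 (mod 99)


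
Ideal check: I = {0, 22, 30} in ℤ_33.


Check ideal conditions for I = {0, 22, 30} in ℤ_33:
(1) I is an additive subgroup? No
(2) For r ∈ ℤ_33 and a ∈ I: r·a ∈ I? No  [counterexample: r=2, a=22, r·a mod 33 = 11 ∉ I]

No, I is not an ideal of ℤ_33


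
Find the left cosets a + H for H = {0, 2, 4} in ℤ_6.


H = {0, 2, 4}, |H| = 3
Number of cosets = |G|/|H| = 6/3 = 2
0 + H = {0, 2, 4}
1 + H = {1, 3, 5}

Cosets: 0+H={0,2,4}; 1+H={1,3,5}


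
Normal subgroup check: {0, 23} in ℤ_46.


H = {0, 23} in ℤ_46
ℤ_46 is abelian; every subgroup of an abelian group is normal

Yes, normal subgroup


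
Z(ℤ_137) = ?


Z(G) = {g ∈ G | gx = xg for all x ∈ G}
ℤ_137 is abelian, so Z(G) = G

Z(ℤ_137) = ℤ_137


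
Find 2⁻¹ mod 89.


Use the extended Euclidean algorithm to write 1 = 2·s + 89·t; then s mod 89 is the inverse.
Euclidean algorithm:
  2 = 0·89 + 2
  89 = 44·2 + 1
  2 = 2·1 + 0
gcd(2,89) = 1
Back-substitution gives: 2·(-44) + 89·(1) = 1
So 2⁻¹ ≡ -44 ≡ 45 (mod 89)
Check: 2 × 45 = 90 ≡ 1 (mod 89) ✓

2⁻¹ ≡ 45 (mod 89)


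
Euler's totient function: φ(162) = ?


Factor n: 162 = 2 × 3^4
φ(n) = n · ∏(1 - 1/p) over distinct primes p | n
φ(162) = 162 · (1 - 1/2) · (1 - 1/3) = 54

φ(162) = 54


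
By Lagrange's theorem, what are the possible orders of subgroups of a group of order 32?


Lagrange's theorem: |H| divides |G|
|G| = 32
Divisors of 32: 1, 2, 4, 8, 16, 32

Possible subgroup orders: {1, 2, 4, 8, 16, 32}


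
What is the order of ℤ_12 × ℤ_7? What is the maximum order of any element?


|ℤ_12 × ℤ_7| = 12 × 7 = 84
Max element order = lcm(12,7) = 84
Cyclic? Yes (gcd=1)

|ℤ_12×ℤ_7| = 84, max element order = 84


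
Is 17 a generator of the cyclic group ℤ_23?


g generates ℤ_n iff gcd(g, n) = 1
gcd(17, 23) = 1
Since gcd = 1, 17 is a generator.

Yes, 17 generates ℤ_23


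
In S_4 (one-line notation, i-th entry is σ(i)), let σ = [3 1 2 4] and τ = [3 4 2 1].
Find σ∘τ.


σ∘τ: apply τ first, then σ
1 →τ 3 →σ 2
2 →τ 4 →σ 4
3 →τ 2 →σ 1
4 →τ 1 →σ 3

σ∘τ = [2 4 1 3]


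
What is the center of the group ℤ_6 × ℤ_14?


Z(G) = {g ∈ G | gx = xg for all x ∈ G}
Direct product of abelian groups is abelian, so Z(G) = G

Z(ℤ_6 × ℤ_14) = ℤ_6 × ℤ_14


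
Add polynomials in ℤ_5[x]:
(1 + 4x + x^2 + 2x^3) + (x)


Add coefficients mod 5:
x^0: 1 + 0 = 1 (mod 5)
x^1: 4 + 1 = 0 (mod 5)
x^2: 1 + 0 = 1 (mod 5)
x^3: 2 + 0 = 2 (mod 5)
Result: 1 + x^2 + 2x^3

f + g = 1 + x^2 + 2x^3


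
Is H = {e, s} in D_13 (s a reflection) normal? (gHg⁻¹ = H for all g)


H = {e, s} in D_13 (s a reflection)
r·s·r⁻¹ = sr⁻² ≠ s for n ≥ 3, so {e, s} is not closed under conjugation

No, not a normal subgroup


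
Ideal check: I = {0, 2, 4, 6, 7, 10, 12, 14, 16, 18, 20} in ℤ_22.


Check ideal conditions for I = {0, 2, 4, 6, 7, 10, 12, 14, 16, 18, 20} in ℤ_22:
(1) I is an additive subgroup? No
(2) For r ∈ ℤ_22 and a ∈ I: r·a ∈ I? No  [counterexample: r=2, a=4, r·a mod 22 = 8 ∉ I]

No, I is not an ideal of ℤ_22


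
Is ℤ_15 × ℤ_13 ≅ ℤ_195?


Comparing ℤ_15 × ℤ_13 and ℤ_195:
gcd(15,13) = 1, so ℤ_15 × ℤ_13 ≅ ℤ_195 (CRT)

Yes, ℤ_15 × ℤ_13 ≅ ℤ_195


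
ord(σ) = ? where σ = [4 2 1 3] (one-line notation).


Cycle decomposition: (1 4 3)
Cycle lengths: 3
Order = lcm(3) = 3

ord(σ) = 3


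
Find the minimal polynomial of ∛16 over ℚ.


∛16 satisfies x³ - 16 = 0, irreducible over ℚ (no rational root; 16 is not a perfect cube)

Minimal polynomial: x³ - 16


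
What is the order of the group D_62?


|D_n| = 2n (n rotations and n reflections)
|D_62| = 2×62 = 124

|D_62| = 124


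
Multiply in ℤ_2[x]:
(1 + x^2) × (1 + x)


Expand and collect like terms; reduce coefficients mod 2:
x^0: 1·1 = 1 ≡ 1 (mod 2)
x^1: 1·1 + 0·1 = 1 ≡ 1 (mod 2)
x^2: 0·1 + 1·1 = 1 ≡ 1 (mod 2)
x^3: 1·1 = 1 ≡ 1 (mod 2)
Result: 1 + x + x^2 + x^3

f · g = 1 + x + x^2 + x^3


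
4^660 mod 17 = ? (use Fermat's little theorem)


Fermat's little theorem: if p is prime and gcd(a,p)=1, then a^(p-1) ≡ 1 (mod p)
p = 17 is prime, gcd(4,17) = 1
Reduce exponent: 660 mod 16 = 4
So 4^660 ≡ 4^4 (mod 17)
4^4 mod 17 = 1

4^660 ≡ 1 (mod 17)


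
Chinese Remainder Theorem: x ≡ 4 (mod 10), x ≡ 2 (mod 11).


m₁ = 10, m₂ = 11, gcd = 1, so CRT applies. M = m₁·m₂ = 110
Let M₁ = M/m₁ = 11, M₂ = M/m₂ = 10
Find y₁ ≡ M₁⁻¹ (mod m₁): 11⁻¹ ≡ 1 (mod 10)
Find y₂ ≡ M₂⁻¹ (mod m₂): 10⁻¹ ≡ 10 (mod 11)
x = a₁·M₁·y₁ + a₂·M₂·y₂ = 4·11·1 + 2·10·10 = 244
Reduce mod 110: x ≡ 24
Check: 24 mod 10 = 4 ✓, 24 mod 11 = 2 ✓

x ≡ 24 (mod 110)


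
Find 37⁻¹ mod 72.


Use the extended Euclidean algorithm to write 1 = 37·s + 72·t; then s mod 72 is the inverse.
Euclidean algorithm:
  37 = 0·72 + 37
  72 = 1·37 + 35
  37 = 1·35 + 2
  35 = 17·2 + 1
  2 = 2·1 + 0
gcd(37,72) = 1
Back-substitution gives: 37·(-35) + 72·(18) = 1
So 37⁻¹ ≡ -35 ≡ 37 (mod 72)
Check: 37 × 37 = 1369 ≡ 1 (mod 72) ✓

37⁻¹ ≡ 37 (mod 72)


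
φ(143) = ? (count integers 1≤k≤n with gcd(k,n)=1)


Factor n: 143 = 11 × 13
φ(n) = n · ∏(1 - 1/p) over distinct primes p | n
φ(143) = 143 · (1 - 1/11) · (1 - 1/13) = 120

φ(143) = 120


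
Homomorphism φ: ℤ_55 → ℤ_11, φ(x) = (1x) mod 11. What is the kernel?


Kernel = preimage of identity
ker(φ) = {x ∈ ℤ_55 : 1x ≡ 0 (mod 11)}. Since 11 | 55, φ is well-defined. The kernel is the cyclic subgroup ⟨11⟩ of ℤ_55 (order 5), i.e. {0, 11, 22, 33, 44}

ker(φ) = {0, 11, 22, 33, 44}


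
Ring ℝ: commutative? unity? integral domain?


ℝ is a field: commutative, has unity, every nonzero element is a unit (hence an integral domain)
Commutative: Yes
Integral domain: Yes
Has unity: Yes

ℝ: Commutative=Yes, Unity=Yes


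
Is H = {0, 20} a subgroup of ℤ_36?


Subgroup test for H = {0, 20} in (ℤ_36, +):
(1) 0 ∈ H? Yes
(2) Closure: for all a,b ∈ H, (a+b) mod 36 ∈ H? No  [counterexample: 20 + 20 = 4 ∉ H]
(3) Inverses: for all a ∈ H, -a mod 36 ∈ H? No

No, H is not a subgroup of ℤ_36


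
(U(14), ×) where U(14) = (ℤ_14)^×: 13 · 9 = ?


Operation: multiplication mod 14
13 · 9 = (a × b) mod 14 with a = 13, b = 9

13 · 9 = 5


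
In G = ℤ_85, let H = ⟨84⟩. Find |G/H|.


|⟨84⟩| = n / gcd(84, 85) = 85 / 1 = 85
H is normal (ℤ_85 is abelian).
|G/H| = |G| / |H| = 85 / 85 = 1

|G/H| = 1


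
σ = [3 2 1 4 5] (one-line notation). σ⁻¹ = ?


To find σ⁻¹, swap domain and range:
σ(1) = 3 → σ⁻¹(3) = 1
σ(2) = 2 → σ⁻¹(2) = 2
σ(3) = 1 → σ⁻¹(1) = 3
σ(4) = 4 → σ⁻¹(4) = 4
σ(5) = 5 → σ⁻¹(5) = 5

σ⁻¹ = [3 2 1 4 5]


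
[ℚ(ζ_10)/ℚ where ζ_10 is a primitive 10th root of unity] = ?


[ℚ(ζ_n):ℚ] = deg Φ_n(x) = φ(n). Here φ(10) = 4

[ℚ(ζ_10)/ℚ where ζ_10 is a primitive 10th root of unity] = 4


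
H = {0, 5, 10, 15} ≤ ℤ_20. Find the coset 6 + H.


6 + H = {6 + h (mod 20) : h ∈ H}
6+0=6, 6+5=11, 6+10=16, 6+15=1
6 + H = {1, 6, 11, 16} = 1 + H

6 + H = {1, 6, 11, 16}


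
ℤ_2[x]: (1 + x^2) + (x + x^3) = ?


Add coefficients mod 2:
x^0: 1 + 0 = 1 (mod 2)
x^1: 0 + 1 = 1 (mod 2)
x^2: 1 + 0 = 1 (mod 2)
x^3: 0 + 1 = 1 (mod 2)
Result: 1 + x + x^2 + x^3

f + g = 1 + x + x^2 + x^3


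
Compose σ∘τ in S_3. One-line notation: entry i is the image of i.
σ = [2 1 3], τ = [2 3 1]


σ∘τ: apply τ first, then σ
1 →τ 2 →σ 1
2 →τ 3 →σ 3
3 →τ 1 →σ 2

σ∘τ = [1 3 2]


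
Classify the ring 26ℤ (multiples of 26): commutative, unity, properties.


26ℤ is a commutative ring under +,× but has no multiplicative identity (1 ∉ 26ℤ); it has no zero divisors, but without unity it is not an integral domain
Commutative: Yes
Integral domain: No
Has unity: No

26ℤ (multiples of 26): Commutative=Yes, Unity=No


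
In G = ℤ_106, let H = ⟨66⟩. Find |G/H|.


|⟨66⟩| = n / gcd(66, 106) = 106 / 2 = 53
H is normal (ℤ_106 is abelian).
|G/H| = |G| / |H| = 106 / 53 = 2

|G/H| = 2


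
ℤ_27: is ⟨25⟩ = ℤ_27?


g generates ℤ_n iff gcd(g, n) = 1
gcd(25, 27) = 1
Since gcd = 1, 25 is a generator.

Yes, 25 generates ℤ_27


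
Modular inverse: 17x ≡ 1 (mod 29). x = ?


Use the extended Euclidean algorithm to write 1 = 17·s + 29·t; then s mod 29 is the inverse.
Euclidean algorithm:
  17 = 0·29 + 17
  29 = 1·17 + 12
  17 = 1·12 + 5
  12 = 2·5 + 2
  5 = 2·2 + 1
  2 = 2·1 + 0
gcd(17,29) = 1
Back-substitution gives: 17·(12) + 29·(-7) = 1
So 17⁻¹ ≡ 12 ≡ 12 (mod 29)
Check: 17 × 12 = 204 ≡ 1 (mod 29) ✓

17⁻¹ ≡ 12 (mod 29)


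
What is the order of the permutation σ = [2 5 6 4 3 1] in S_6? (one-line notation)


Cycle decomposition: (1 2 5 3 6)
Cycle lengths: 5
Order = lcm(5) = 5

ord(σ) = 5


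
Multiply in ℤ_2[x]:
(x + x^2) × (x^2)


Expand and collect like terms; reduce coefficients mod 2:
x^0: 0·0 = 0 ≡ 0 (mod 2)
x^1: 0·0 + 1·0 = 0 ≡ 0 (mod 2)
x^2: 0·1 + 1·0 + 1·0 = 0 ≡ 0 (mod 2)
x^3: 1·1 + 1·0 = 1 ≡ 1 (mod 2)
x^4: 1·1 = 1 ≡ 1 (mod 2)
Result: x^3 + x^4

f · g = x^3 + x^4


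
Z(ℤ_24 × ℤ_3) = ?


Z(G) = {g ∈ G | gx = xg for all x ∈ G}
Direct product of abelian groups is abelian, so Z(G) = G

Z(ℤ_24 × ℤ_3) = ℤ_24 × ℤ_3


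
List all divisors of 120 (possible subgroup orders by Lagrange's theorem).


Lagrange's theorem: |H| divides |G|
|G| = 120
Divisors of 120: 1, 2, 3, 4, 5, 6, 8, 10, 12, 15, 20, 24, 30, 40, 60, 120

Possible subgroup orders: {1, 2, 3, 4, 5, 6, 8, 10, 12, 15, 20, 24, 30, 40, 60, 120}


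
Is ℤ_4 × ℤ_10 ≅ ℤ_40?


Comparing ℤ_4 × ℤ_10 and ℤ_40:
gcd(4,10) = 2 ≠ 1. Max element order in ℤ_4×ℤ_10 is lcm(4,10) = 20 < 40, so it has no element of order 40

No, ℤ_4 × ℤ_10 ≇ ℤ_40


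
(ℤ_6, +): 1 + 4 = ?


Operation: addition mod 6
1 + 4 = (a + b) mod 6 with a = 1, b = 4

1 + 4 = 5


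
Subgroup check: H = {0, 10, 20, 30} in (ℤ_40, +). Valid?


Subgroup test for H = {0, 10, 20, 30} in (ℤ_40, +):
(1) 0 ∈ H? Yes
(2) Closure: for all a,b ∈ H, (a+b) mod 40 ∈ H? Yes
(3) Inverses: for all a ∈ H, -a mod 40 ∈ H? Yes

Yes, H is a subgroup of ℤ_40


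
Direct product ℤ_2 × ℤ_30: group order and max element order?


|ℤ_2 × ℤ_30| = 2 × 30 = 60
Max element order = lcm(2,30) = 30
Cyclic? No (gcd=2)

|ℤ_2×ℤ_30| = 60, max element order = 30


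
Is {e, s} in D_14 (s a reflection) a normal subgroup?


H = {e, s} in D_14 (s a reflection)
r·s·r⁻¹ = sr⁻² ≠ s for n ≥ 3, so {e, s} is not closed under conjugation

No, not a normal subgroup


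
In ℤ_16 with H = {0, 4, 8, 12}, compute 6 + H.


6 + H = {6 + h (mod 16) : h ∈ H}
6+0=6, 6+4=10, 6+8=14, 6+12=2
6 + H = {2, 6, 10, 14} = 2 + H

6 + H = {2, 6, 10, 14}


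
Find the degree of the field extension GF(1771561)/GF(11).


GF(1771561) = GF(11^6), so the extension degree is 6

[GF(1771561)/GF(11)] = 6


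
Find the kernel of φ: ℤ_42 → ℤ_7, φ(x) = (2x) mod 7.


Kernel = preimage of identity
ker(φ) = {x ∈ ℤ_42 : 2x ≡ 0 (mod 7)}. Since 7 | 42, φ is well-defined. The kernel is the cyclic subgroup ⟨7⟩ of ℤ_42 (order 6), i.e. {0, 7, 14, 21, 28, 35}

ker(φ) = {0, 7, 14, 21, 28, 35}


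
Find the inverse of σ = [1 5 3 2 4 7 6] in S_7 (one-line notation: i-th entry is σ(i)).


To find σ⁻¹, swap domain and range:
σ(1) = 1 → σ⁻¹(1) = 1
σ(2) = 5 → σ⁻¹(5) = 2
σ(3) = 3 → σ⁻¹(3) = 3
σ(4) = 2 → σ⁻¹(2) = 4
σ(5) = 4 → σ⁻¹(4) = 5
σ(6) = 7 → σ⁻¹(7) = 6
σ(7) = 6 → σ⁻¹(6) = 7

σ⁻¹ = [1 4 3 5 2 7 6]


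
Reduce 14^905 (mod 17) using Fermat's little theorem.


Fermat's little theorem: if p is prime and gcd(a,p)=1, then a^(p-1) ≡ 1 (mod p)
p = 17 is prime, gcd(14,17) = 1
Reduce exponent: 905 mod 16 = 9
So 14^905 ≡ 14^9 (mod 17)
14^9 mod 17 = 3

14^905 ≡ 3 (mod 17)


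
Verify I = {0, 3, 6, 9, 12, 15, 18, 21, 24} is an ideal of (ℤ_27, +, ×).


Check ideal conditions for I = {0, 3, 6, 9, 12, 15, 18, 21, 24} in ℤ_27:
(1) I is an additive subgroup? Yes
(2) For r ∈ ℤ_27 and a ∈ I: r·a ∈ I? Yes

Yes, I is an ideal of ℤ_27


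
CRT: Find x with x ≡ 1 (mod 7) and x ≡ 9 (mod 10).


m₁ = 7, m₂ = 10, gcd = 1, so CRT applies. M = m₁·m₂ = 70
Let M₁ = M/m₁ = 10, M₂ = M/m₂ = 7
Find y₁ ≡ M₁⁻¹ (mod m₁): 10⁻¹ ≡ 5 (mod 7)
Find y₂ ≡ M₂⁻¹ (mod m₂): 7⁻¹ ≡ 3 (mod 10)
x = a₁·M₁·y₁ + a₂·M₂·y₂ = 1·10·5 + 9·7·3 = 239
Reduce mod 70: x ≡ 29
Check: 29 mod 7 = 1 ✓, 29 mod 10 = 9 ✓

x ≡ 29 (mod 70)


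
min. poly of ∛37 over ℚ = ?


∛37 satisfies x³ - 37 = 0, irreducible over ℚ (no rational root; 37 is not a perfect cube)

Minimal polynomial: x³ - 37


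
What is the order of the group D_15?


|D_n| = 2n (n rotations and n reflections)
|D_15| = 2×15 = 30

|D_15| = 30


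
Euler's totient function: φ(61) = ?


Factor n: 61 = 61
φ(n) = n · ∏(1 - 1/p) over distinct primes p | n
φ(61) = 61 · (1 - 1/61) = 60

φ(61) = 60


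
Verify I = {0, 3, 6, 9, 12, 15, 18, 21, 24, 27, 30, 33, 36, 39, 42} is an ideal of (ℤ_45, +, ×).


Check ideal conditions for I = {0, 3, 6, 9, 12, 15, 18, 21, 24, 27, 30, 33, 36, 39, 42} in ℤ_45:
(1) I is an additive subgroup? Yes
(2) For r ∈ ℤ_45 and a ∈ I: r·a ∈ I? Yes

Yes, I is an ideal of ℤ_45


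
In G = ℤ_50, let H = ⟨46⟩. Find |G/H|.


|⟨46⟩| = n / gcd(46, 50) = 50 / 2 = 25
H is normal (ℤ_50 is abelian).
|G/H| = |G| / |H| = 50 / 25 = 2

|G/H| = 2


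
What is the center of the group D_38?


Z(G) = {g ∈ G | gx = xg for all x ∈ G}
For even n, Z(D_n) = {e, r^(n/2)}: the 180° rotation r^19 commutes with every reflection and rotation

Z(D_38) = {e, r^19}


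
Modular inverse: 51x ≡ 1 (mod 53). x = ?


Use the extended Euclidean algorithm to write 1 = 51·s + 53·t; then s mod 53 is the inverse.
Euclidean algorithm:
  51 = 0·53 + 51
  53 = 1·51 + 2
  51 = 25·2 + 1
  2 = 2·1 + 0
gcd(51,53) = 1
Back-substitution gives: 51·(26) + 53·(-25) = 1
So 51⁻¹ ≡ 26 ≡ 26 (mod 53)
Check: 51 × 26 = 1326 ≡ 1 (mod 53) ✓

51⁻¹ ≡ 26 (mod 53)


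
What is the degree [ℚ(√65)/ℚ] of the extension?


√65 has minimal polynomial x² - 65 (irreducible over ℚ since 65 is squarefree)

[ℚ(√65)/ℚ] = 2


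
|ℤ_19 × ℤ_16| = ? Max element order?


|ℤ_19 × ℤ_16| = 19 × 16 = 304
Max element order = lcm(19,16) = 304
Cyclic? Yes (gcd=1)

|ℤ_19×ℤ_16| = 304, max element order = 304


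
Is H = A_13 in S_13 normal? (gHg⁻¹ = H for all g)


H = A_13 in S_13
A_13 has index 2 in S_13, and every subgroup of index 2 is normal

Yes, normal subgroup


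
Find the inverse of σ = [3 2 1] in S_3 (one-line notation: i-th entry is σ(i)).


To find σ⁻¹, swap domain and range:
σ(1) = 3 → σ⁻¹(3) = 1
σ(2) = 2 → σ⁻¹(2) = 2
σ(3) = 1 → σ⁻¹(1) = 3

σ⁻¹ = [3 2 1]


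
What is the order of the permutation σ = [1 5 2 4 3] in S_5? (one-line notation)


Cycle decomposition: (2 5 3)
Cycle lengths: 3
Order = lcm(3) = 3

ord(σ) = 3


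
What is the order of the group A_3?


|A_n| = n!/2 (even permutations)
|A_3| = 3!/2 = 6/2 = 3

|A_3| = 3


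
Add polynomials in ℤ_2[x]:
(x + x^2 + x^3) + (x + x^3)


Add coefficients mod 2:
x^0: 0 + 0 = 0 (mod 2)
x^1: 1 + 1 = 0 (mod 2)
x^2: 1 + 0 = 1 (mod 2)
x^3: 1 + 1 = 0 (mod 2)
Result: x^2

f + g = x^2


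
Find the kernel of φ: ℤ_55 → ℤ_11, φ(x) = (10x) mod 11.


Kernel = preimage of identity
ker(φ) = {x ∈ ℤ_55 : 10x ≡ 0 (mod 11)}. Since 11 | 55, φ is well-defined. The kernel is the cyclic subgroup ⟨11⟩ of ℤ_55 (order 5), i.e. {0, 11, 22, 33, 44}

ker(φ) = {0, 11, 22, 33, 44}


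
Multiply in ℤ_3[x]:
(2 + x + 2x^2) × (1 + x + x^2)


Expand and collect like terms; reduce coefficients mod 3:
x^0: 2·1 = 2 ≡ 2 (mod 3)
x^1: 2·1 + 1·1 = 3 ≡ 0 (mod 3)
x^2: 2·1 + 1·1 + 2·1 = 5 ≡ 2 (mod 3)
x^3: 1·1 + 2·1 = 3 ≡ 0 (mod 3)
x^4: 2·1 = 2 ≡ 2 (mod 3)
Result: 2 + 2x^2 + 2x^4

f · g = 2 + 2x^2 + 2x^4


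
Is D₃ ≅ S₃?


Comparing D₃ and S₃:
Both are the unique non-abelian group of order 6

Yes, D₃ ≅ S₃


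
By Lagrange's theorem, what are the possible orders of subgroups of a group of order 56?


Lagrange's theorem: |H| divides |G|
|G| = 56
Divisors of 56: 1, 2, 4, 7, 8, 14, 28, 56

Possible subgroup orders: {1, 2, 4, 7, 8, 14, 28, 56}


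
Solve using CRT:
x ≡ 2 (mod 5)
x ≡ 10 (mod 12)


m₁ = 5, m₂ = 12, gcd = 1, so CRT applies. M = m₁·m₂ = 60
Let M₁ = M/m₁ = 12, M₂ = M/m₂ = 5
Find y₁ ≡ M₁⁻¹ (mod m₁): 12⁻¹ ≡ 3 (mod 5)
Find y₂ ≡ M₂⁻¹ (mod m₂): 5⁻¹ ≡ 5 (mod 12)
x = a₁·M₁·y₁ + a₂·M₂·y₂ = 2·12·3 + 10·5·5 = 322
Reduce mod 60: x ≡ 22
Check: 22 mod 5 = 2 ✓, 22 mod 12 = 10 ✓

x ≡ 22 (mod 60)


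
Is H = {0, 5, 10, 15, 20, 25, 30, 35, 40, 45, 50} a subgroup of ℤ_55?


Subgroup test for H = {0, 5, 10, 15, 20, 25, 30, 35, 40, 45, 50} in (ℤ_55, +):
(1) 0 ∈ H? Yes
(2) Closure: for all a,b ∈ H, (a+b) mod 55 ∈ H? Yes
(3) Inverses: for all a ∈ H, -a mod 55 ∈ H? Yes

Yes, H is a subgroup of ℤ_55


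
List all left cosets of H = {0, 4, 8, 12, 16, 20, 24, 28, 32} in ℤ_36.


H = {0, 4, 8, 12, 16, 20, 24, 28, 32}, |H| = 9
Number of cosets = |G|/|H| = 36/9 = 4
0 + H = {0, 4, 8, 12, 16, 20, 24, 28, 32}
1 + H = {1, 5, 9, 13, 17, 21, 25, 29, 33}
2 + H = {2, 6, 10, 14, 18, 22, 26, 30, 34}
3 + H = {3, 7, 11, 15, 19, 23, 27, 31, 35}

Cosets: 0+H={0,4,8,12,16,20,24,28,32}; 1+H={1,5,9,13,17,21,25,29,33}; 2+H={2,6,10,14,18,22,26,30,34}; 3+H={3,7,11,15,19,23,27,31,35}


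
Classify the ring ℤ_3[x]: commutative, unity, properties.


ℤ_3 is a field (n prime), so ℤ_3[x] is a commutative integral domain with unity
Commutative: Yes
Integral domain: Yes
Has unity: Yes

ℤ_3[x]: Commutative=Yes, Unity=Yes


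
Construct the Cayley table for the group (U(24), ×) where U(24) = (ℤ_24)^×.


Elements: {1, 5, 7, 11, 13, 17, 19, 23}
Operation: multiplication mod 24
Entry (a, b) = (a × b) mod 24

Cayley table:
   |  1 |  5 |  7 | 11 | 13 | 17 | 19 | 23
 1 |  1 |  5 |  7 | 11 | 13 | 17 | 19 | 23
 5 |  5 |  1 | 11 |  7 | 17 | 13 | 23 | 19
 7 |  7 | 11 |  1 |  5 | 19 | 23 | 13 | 17
11 | 11 |  7 |  5 |  1 | 23 | 19 | 17 | 13
13 | 13 | 17 | 19 | 23 |  1 |  5 |  7 | 11
17 | 17 | 13 | 23 | 19 |  5 |  1 | 11 |  7
19 | 19 | 23 | 13 | 17 |  7 | 11 |  1 |  5
23 | 23 | 19 | 17 | 13 | 11 |  7 |  5 |  1


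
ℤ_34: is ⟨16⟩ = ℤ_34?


g generates ℤ_n iff gcd(g, n) = 1
gcd(16, 34) = 2
Since gcd = 2 ≠ 1, ⟨16⟩ has order 17 < 34, so 16 is not a generator.

No, 16 does not generate ℤ_34


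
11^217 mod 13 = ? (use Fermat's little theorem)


Fermat's little theorem: if p is prime and gcd(a,p)=1, then a^(p-1) ≡ 1 (mod p)
p = 13 is prime, gcd(11,13) = 1
Reduce exponent: 217 mod 12 = 1
So 11^217 ≡ 11^1 (mod 13)
11^1 mod 13 = 11

11^217 ≡ 11 (mod 13)


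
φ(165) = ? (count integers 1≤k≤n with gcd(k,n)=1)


Factor n: 165 = 3 × 5 × 11
φ(n) = n · ∏(1 - 1/p) over distinct primes p | n
φ(165) = 165 · (1 - 1/3) · (1 - 1/5) · (1 - 1/11) = 80

φ(165) = 80


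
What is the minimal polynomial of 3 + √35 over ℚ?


Let α = 3 + √35. Then α - 3 = √35, so (α - 3)² = 35, giving α² - 6α - 26 = 0. Degree 2 and α ∉ ℚ, so this is the minimal polynomial.

Minimal polynomial: x² - 6x - 26


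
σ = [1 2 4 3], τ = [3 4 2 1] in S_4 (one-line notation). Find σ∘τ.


σ∘τ: apply τ first, then σ
1 →τ 3 →σ 4
2 →τ 4 →σ 3
3 →τ 2 →σ 2
4 →τ 1 →σ 1

σ∘τ = [4 3 2 1]


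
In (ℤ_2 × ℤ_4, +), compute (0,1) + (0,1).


Operation: componentwise addition mod (2, 4)
(0,1) + (0,1) = ((a₁+b₁) mod 2, (a₂+b₂) mod 4) with a = (0,1), b = (0,1)

(0,1) + (0,1) = (0,2)


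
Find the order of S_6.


|S_n| = n! (number of permutations of n symbols)
|S_6| = 6! = 720

|S_6| = 720


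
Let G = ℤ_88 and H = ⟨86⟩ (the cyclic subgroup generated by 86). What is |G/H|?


|⟨86⟩| = n / gcd(86, 88) = 88 / 2 = 44
H is normal (ℤ_88 is abelian).
|G/H| = |G| / |H| = 88 / 44 = 2

|G/H| = 2


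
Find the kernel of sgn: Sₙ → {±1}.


Kernel = preimage of identity
ker(sgn) = even permutations = Aₙ

ker(sgn) = Aₙ


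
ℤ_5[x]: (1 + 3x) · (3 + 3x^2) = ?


Expand and collect like terms; reduce coefficients mod 5:
x^0: 1·3 = 3 ≡ 3 (mod 5)
x^1: 1·0 + 3·3 = 9 ≡ 4 (mod 5)
x^2: 1·3 + 3·0 = 3 ≡ 3 (mod 5)
x^3: 3·3 = 9 ≡ 4 (mod 5)
Result: 3 + 4x + 3x^2 + 4x^3

f · g = 3 + 4x + 3x^2 + 4x^3


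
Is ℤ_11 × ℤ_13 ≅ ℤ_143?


Comparing ℤ_11 × ℤ_13 and ℤ_143:
gcd(11,13) = 1, so ℤ_11 × ℤ_13 ≅ ℤ_143 (CRT)

Yes, ℤ_11 × ℤ_13 ≅ ℤ_143


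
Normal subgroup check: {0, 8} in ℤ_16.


H = {0, 8} in ℤ_16
ℤ_16 is abelian; every subgroup of an abelian group is normal

Yes, normal subgroup


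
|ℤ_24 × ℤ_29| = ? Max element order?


|ℤ_24 × ℤ_29| = 24 × 29 = 696
Max element order = lcm(24,29) = 696
Cyclic? Yes (gcd=1)

|ℤ_24×ℤ_29| = 696, max element order = 696


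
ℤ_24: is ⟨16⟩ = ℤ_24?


g generates ℤ_n iff gcd(g, n) = 1
gcd(16, 24) = 8
Since gcd = 8 ≠ 1, ⟨16⟩ has order 3 < 24, so 16 is not a generator.

No, 16 does not generate ℤ_24


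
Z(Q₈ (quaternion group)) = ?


Z(G) = {g ∈ G | gx = xg for all x ∈ G}
In Q₈ = {±1, ±i, ±j, ±k}, only ±1 commute with every element

Z(Q₈ (quaternion group)) = {1, -1}


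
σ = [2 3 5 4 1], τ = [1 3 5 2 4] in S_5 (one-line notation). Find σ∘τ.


σ∘τ: apply τ first, then σ
1 →τ 1 →σ 2
2 →τ 3 →σ 5
3 →τ 5 →σ 1
4 →τ 2 →σ 3
5 →τ 4 →σ 4

σ∘τ = [2 5 1 3 4]


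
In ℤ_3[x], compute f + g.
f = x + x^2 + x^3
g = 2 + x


Add coefficients mod 3:
x^0: 0 + 2 = 2 (mod 3)
x^1: 1 + 1 = 2 (mod 3)
x^2: 1 + 0 = 1 (mod 3)
x^3: 1 + 0 = 1 (mod 3)
Result: 2 + 2x + x^2 + x^3

f + g = 2 + 2x + x^2 + x^3


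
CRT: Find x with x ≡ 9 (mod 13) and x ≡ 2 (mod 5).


m₁ = 13, m₂ = 5, gcd = 1, so CRT applies. M = m₁·m₂ = 65
Let M₁ = M/m₁ = 5, M₂ = M/m₂ = 13
Find y₁ ≡ M₁⁻¹ (mod m₁): 5⁻¹ ≡ 8 (mod 13)
Find y₂ ≡ M₂⁻¹ (mod m₂): 13⁻¹ ≡ 2 (mod 5)
x = a₁·M₁·y₁ + a₂·M₂·y₂ = 9·5·8 + 2·13·2 = 412
Reduce mod 65: x ≡ 22
Check: 22 mod 13 = 9 ✓, 22 mod 5 = 2 ✓

x ≡ 22 (mod 65)
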